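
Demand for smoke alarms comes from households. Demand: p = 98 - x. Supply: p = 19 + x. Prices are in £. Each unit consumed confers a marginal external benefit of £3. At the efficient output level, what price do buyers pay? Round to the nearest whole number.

Social marginal benefit = demand + MEB = 101 - x.
Set SMB = MC: 101 - x = 19 + x → x* = 41.0000.
Consumer price on the demand curve at x*: 98 − 1×41.0000 = 57.0000.

P = £57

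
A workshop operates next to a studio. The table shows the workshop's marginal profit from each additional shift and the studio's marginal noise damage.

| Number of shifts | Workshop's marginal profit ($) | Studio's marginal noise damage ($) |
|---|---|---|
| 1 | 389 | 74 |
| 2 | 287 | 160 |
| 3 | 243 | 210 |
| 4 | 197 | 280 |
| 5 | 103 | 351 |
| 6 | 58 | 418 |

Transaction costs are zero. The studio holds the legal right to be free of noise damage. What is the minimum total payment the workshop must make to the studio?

$444

Efficient level: marginal profit ≥ marginal noise damage through level 3, so k* = 3.
With the studio holding the right, the workshop must at least compensate total damage at k*: 74 + 160 + 210 = 444.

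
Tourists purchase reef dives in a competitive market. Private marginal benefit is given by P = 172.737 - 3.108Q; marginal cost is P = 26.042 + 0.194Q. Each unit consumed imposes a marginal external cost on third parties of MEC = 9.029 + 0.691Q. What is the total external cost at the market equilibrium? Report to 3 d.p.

1083.029

Market equilibrium (private): 26.042 + 0.194Q = 172.737 - 3.108Q → Q_m = 44.4261.
Total external cost = ∫₀^{Q_m} (9.029 + 0.691Q) dQ = 9.029×44.4261 + ½×0.691×44.4261² = 1083.0291.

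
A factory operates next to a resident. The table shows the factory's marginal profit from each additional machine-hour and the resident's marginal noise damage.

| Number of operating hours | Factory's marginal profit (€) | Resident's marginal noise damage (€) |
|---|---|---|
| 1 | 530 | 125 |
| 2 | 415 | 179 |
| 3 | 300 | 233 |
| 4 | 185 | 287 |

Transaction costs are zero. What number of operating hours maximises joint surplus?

3

Bargaining reaches the level where marginal profit last exceeds marginal noise damage.
That holds through level 3 (300 ≥ 233) but not at 4 (185 < 287).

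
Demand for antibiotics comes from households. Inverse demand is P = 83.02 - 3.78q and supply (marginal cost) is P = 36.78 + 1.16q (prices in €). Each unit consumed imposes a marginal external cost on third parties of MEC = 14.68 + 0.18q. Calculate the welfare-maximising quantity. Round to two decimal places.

Social marginal benefit = demand − MEC = 68.34 - 3.96q.
Set SMB = MC: 68.34 - 3.96q = 36.78 + 1.16q → q* = 6.1641.

q* = 6.16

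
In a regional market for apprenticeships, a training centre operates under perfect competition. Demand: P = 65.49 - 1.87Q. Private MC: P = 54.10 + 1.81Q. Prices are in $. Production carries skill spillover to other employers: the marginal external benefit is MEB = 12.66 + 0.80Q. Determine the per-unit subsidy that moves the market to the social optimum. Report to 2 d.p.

subsidy = $19.34 per unit

Social marginal cost = private MC − MEB = 41.44 + 1.01Q.
Set SMC = demand: 41.44 + 1.01Q = 65.49 - 1.87Q → Q* = 8.3507.
The Pigouvian subsidy equals MEB at Q*: 12.66 + 0.80×8.3507 = 19.3406.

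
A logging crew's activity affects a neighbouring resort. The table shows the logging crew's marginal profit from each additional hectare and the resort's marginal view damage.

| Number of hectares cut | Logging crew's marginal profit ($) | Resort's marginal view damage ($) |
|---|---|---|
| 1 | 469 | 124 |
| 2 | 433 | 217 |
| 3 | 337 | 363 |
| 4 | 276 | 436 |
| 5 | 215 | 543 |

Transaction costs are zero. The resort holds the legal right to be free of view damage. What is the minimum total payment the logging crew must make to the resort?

Efficient level: marginal profit ≥ marginal view damage through level 2, so k* = 2.
With the resort holding the right, the logging crew must at least compensate total damage at k*: 124 + 217 = 341.

$341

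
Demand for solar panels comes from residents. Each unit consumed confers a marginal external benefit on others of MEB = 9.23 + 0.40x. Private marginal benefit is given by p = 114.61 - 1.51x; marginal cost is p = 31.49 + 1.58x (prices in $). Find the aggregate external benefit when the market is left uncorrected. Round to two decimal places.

$393.00

Market equilibrium (private): 31.49 + 1.58x = 114.61 - 1.51x → x_m = 26.8997.
Total external benefit = ∫₀^{x_m} (9.23 + 0.40x) dx = 9.23×26.8997 + ½×0.40×26.8997² = 393.0030.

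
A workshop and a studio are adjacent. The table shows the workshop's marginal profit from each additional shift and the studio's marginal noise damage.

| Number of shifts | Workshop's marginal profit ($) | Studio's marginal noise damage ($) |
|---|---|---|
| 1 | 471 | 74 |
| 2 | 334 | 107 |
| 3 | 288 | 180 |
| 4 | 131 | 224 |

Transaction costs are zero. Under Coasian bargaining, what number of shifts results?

3

Bargaining reaches the level where marginal profit last exceeds marginal noise damage.
That holds through level 3 (288 ≥ 180) but not at 4 (131 < 224).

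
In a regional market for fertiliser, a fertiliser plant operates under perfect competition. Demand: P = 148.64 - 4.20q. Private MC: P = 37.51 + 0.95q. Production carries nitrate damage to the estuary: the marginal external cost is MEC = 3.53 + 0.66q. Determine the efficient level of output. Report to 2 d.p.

q* = 18.52

Social marginal cost = private MC + MEC = 41.04 + 1.61q.
Set SMC = demand: 41.04 + 1.61q = 148.64 - 4.20q → q* = 18.5198.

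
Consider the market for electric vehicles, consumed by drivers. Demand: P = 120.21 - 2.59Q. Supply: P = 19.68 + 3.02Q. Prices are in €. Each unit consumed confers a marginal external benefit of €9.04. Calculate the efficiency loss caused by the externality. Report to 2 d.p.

Market equilibrium (private): 19.68 + 3.02Q = 120.21 - 2.59Q → Q_m = 17.9198.
Social marginal benefit = demand + MEB = 129.25 - 2.59Q.
Set SMB = MC: 129.25 - 2.59Q = 19.68 + 3.02Q → Q* = 19.5312.
The loss is the area between SMB and MC from Q* to Q_m; with linear curves that's a triangle of height MEB(Q_m).
DWL = ½ × 1.6114 × 9.0400 = 7.2835.

DWL = €7.28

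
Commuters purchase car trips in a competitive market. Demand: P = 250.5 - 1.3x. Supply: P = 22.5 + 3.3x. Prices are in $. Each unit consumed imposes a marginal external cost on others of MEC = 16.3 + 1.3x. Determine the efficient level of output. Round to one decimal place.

Social marginal benefit = demand − MEC = 234.2 - 2.6x.
Set SMB = MC: 234.2 - 2.6x = 22.5 + 3.3x → x* = 35.8814.

x* = 35.9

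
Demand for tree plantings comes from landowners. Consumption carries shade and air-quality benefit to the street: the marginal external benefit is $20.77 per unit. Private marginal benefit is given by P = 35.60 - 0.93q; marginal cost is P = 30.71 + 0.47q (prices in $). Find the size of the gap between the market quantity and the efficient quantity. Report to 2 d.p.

14.84 units

Market equilibrium (private): 30.71 + 0.47q = 35.60 - 0.93q → q_m = 3.4929.
Social marginal benefit = demand + MEB = 56.37 - 0.93q.
Set SMB = MC: 56.37 - 0.93q = 30.71 + 0.47q → q* = 18.3286.
Gap = |3.4929 − 18.3286| = 14.8357.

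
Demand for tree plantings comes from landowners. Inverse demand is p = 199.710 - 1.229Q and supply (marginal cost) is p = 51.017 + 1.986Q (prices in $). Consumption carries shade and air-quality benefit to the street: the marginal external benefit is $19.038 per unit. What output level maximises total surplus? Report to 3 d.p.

Social marginal benefit = demand + MEB = 218.748 - 1.229Q.
Set SMB = MC: 218.748 - 1.229Q = 51.017 + 1.986Q → Q* = 52.1714.

Q* = 52.171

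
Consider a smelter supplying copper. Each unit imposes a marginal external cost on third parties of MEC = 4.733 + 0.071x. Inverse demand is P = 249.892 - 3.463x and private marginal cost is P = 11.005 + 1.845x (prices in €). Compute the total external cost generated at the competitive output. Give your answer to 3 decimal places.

Market equilibrium (private): 11.005 + 1.845x = 249.892 - 3.463x → x_m = 45.0051.
Total external cost = ∫₀^{x_m} (4.733 + 0.071x) dx = 4.733×45.0051 + ½×0.071×45.0051² = 284.9129.

€284.913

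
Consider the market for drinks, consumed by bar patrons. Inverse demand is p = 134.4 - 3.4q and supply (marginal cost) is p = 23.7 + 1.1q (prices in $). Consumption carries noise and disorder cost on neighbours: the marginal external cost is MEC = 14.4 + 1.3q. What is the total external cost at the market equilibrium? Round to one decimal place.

$747.6

Market equilibrium (private): 23.7 + 1.1q = 134.4 - 3.4q → q_m = 24.6000.
Total external cost = ∫₀^{q_m} (14.4 + 1.3q) dq = 14.4×24.6000 + ½×1.3×24.6000² = 747.5940.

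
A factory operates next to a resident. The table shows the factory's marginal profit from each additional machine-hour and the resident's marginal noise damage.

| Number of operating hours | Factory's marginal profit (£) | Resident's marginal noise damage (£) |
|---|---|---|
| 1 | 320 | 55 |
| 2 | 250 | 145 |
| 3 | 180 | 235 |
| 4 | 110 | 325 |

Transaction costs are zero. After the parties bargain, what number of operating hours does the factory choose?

Bargaining reaches the level where marginal profit last exceeds marginal noise damage.
That holds through level 2 (250 ≥ 145) but not at 3 (180 < 235).

2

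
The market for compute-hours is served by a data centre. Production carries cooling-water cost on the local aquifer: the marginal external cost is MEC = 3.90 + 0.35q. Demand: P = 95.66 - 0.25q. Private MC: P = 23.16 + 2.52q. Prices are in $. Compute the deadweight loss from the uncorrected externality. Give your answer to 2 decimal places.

Market equilibrium (private): 23.16 + 2.52q = 95.66 - 0.25q → q_m = 26.1733.
Social marginal cost = private MC + MEC = 27.06 + 2.87q.
Set SMC = demand: 27.06 + 2.87q = 95.66 - 0.25q → q* = 21.9872.
Between q* and q_m the wedge SMC − demand runs linearly from 0 to MEC(q_m), so the loss is a triangle.
DWL = ½ × 4.1861 × 13.0606 = 27.3365.

DWL = $27.34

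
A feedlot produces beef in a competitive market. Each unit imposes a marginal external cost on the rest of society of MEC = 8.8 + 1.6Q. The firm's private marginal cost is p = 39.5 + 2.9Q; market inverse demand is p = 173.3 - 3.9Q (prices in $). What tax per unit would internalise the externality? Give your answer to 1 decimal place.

Social marginal cost = private MC + MEC = 48.3 + 4.5Q.
Set SMC = demand: 48.3 + 4.5Q = 173.3 - 3.9Q → Q* = 14.8810.
The Pigouvian tax equals MEC at Q*: 8.8 + 1.6×14.8810 = 32.6096.

tax = $32.6 per unit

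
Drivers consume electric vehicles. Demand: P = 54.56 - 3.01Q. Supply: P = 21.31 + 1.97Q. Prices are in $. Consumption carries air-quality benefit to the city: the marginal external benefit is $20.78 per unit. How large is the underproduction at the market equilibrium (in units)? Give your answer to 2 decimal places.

Market equilibrium (private): 21.31 + 1.97Q = 54.56 - 3.01Q → Q_m = 6.6767.
Social marginal benefit = demand + MEB = 75.34 - 3.01Q.
Set SMB = MC: 75.34 - 3.01Q = 21.31 + 1.97Q → Q* = 10.8494.
Gap = |6.6767 − 10.8494| = 4.1727.

4.17 units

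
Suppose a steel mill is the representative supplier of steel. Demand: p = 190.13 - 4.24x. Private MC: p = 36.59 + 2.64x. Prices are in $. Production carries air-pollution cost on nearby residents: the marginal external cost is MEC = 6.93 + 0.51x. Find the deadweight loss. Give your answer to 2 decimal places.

Market equilibrium (private): 36.59 + 2.64x = 190.13 - 4.24x → x_m = 22.3169.
Social marginal cost = private MC + MEC = 43.52 + 3.15x.
Set SMC = demand: 43.52 + 3.15x = 190.13 - 4.24x → x* = 19.8390.
Height of the DWL triangle at x_m is SMC(x_m) − demand(x_m) = MEC(x_m) = 18.3116.
DWL = ½ × 2.4779 × 18.3116 = 22.6872.

DWL = $22.69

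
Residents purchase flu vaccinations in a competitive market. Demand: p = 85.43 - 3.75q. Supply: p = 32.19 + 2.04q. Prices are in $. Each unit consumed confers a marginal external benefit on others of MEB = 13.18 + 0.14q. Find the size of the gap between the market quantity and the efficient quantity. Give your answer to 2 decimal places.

2.56 units

Market equilibrium (private): 32.19 + 2.04q = 85.43 - 3.75q → q_m = 9.1952.
Social marginal benefit = demand + MEB = 98.61 - 3.61q.
Set SMB = MC: 98.61 - 3.61q = 32.19 + 2.04q → q* = 11.7558.
Gap = |9.1952 − 11.7558| = 2.5606.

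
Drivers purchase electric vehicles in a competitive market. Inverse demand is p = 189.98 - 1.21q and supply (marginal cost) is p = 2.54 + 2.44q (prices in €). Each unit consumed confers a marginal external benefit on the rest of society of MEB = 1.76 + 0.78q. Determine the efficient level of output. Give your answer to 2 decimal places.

Social marginal benefit = demand + MEB = 191.74 - 0.43q.
Set SMB = MC: 191.74 - 0.43q = 2.54 + 2.44q → q* = 65.9233.

q* = 65.92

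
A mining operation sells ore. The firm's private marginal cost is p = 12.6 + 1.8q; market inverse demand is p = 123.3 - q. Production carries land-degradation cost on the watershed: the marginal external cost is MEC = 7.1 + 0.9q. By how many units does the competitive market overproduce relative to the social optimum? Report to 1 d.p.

Market equilibrium (private): 12.6 + 1.8q = 123.3 - q → q_m = 39.5357.
Social marginal cost = private MC + MEC = 19.7 + 2.7q.
Set SMC = demand: 19.7 + 2.7q = 123.3 - q → q* = 28.0000.
Gap = |39.5357 − 28.0000| = 11.5357.

11.5 units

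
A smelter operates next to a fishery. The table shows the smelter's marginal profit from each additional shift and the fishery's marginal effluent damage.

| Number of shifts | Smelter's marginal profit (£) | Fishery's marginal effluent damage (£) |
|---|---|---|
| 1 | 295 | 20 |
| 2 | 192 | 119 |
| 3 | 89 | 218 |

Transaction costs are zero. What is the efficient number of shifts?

2

Bargaining reaches the level where marginal profit last exceeds marginal effluent damage.
That holds through level 2 (192 ≥ 119) but not at 3 (89 < 218).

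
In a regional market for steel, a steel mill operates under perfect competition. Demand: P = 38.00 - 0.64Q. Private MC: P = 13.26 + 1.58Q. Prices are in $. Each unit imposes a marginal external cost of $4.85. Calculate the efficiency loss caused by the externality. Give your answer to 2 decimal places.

Market equilibrium (private): 13.26 + 1.58Q = 38.00 - 0.64Q → Q_m = 11.1441.
Social marginal cost = private MC + MEC = 18.11 + 1.58Q.
Set SMC = demand: 18.11 + 1.58Q = 38.00 - 0.64Q → Q* = 8.9595.
Between Q* and Q_m the wedge SMC − demand runs linearly from 0 to MEC(Q_m), so the loss is a triangle.
DWL = ½ × 2.1846 × 4.8500 = 5.2977.

DWL = $5.30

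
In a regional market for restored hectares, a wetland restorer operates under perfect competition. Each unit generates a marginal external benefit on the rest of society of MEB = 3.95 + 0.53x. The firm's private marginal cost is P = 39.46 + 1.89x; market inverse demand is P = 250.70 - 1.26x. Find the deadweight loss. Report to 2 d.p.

Market equilibrium (private): 39.46 + 1.89x = 250.70 - 1.26x → x_m = 67.0603.
Social marginal cost = private MC − MEB = 35.51 + 1.36x.
Set SMC = demand: 35.51 + 1.36x = 250.70 - 1.26x → x* = 82.1336.
The loss is the area between SMC and demand from x* to x_m; with linear curves that's a triangle of height MEB(x_m).
DWL = ½ × 15.0733 × 39.4920 = 297.6374.

DWL = 297.64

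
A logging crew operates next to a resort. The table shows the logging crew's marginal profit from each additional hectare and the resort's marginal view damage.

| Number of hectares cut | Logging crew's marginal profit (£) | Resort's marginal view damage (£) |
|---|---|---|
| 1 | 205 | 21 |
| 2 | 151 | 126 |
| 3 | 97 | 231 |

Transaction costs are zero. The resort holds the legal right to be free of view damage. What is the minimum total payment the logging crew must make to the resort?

£147

Efficient level: marginal profit ≥ marginal view damage through level 2, so k* = 2.
With the resort holding the right, the logging crew must at least compensate total damage at k*: 21 + 126 = 147.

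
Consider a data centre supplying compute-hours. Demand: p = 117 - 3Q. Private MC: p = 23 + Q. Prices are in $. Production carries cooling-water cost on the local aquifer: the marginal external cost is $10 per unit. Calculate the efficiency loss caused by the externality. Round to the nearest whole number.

DWL = $13

Market equilibrium (private): 23 + Q = 117 - 3Q → Q_m = 23.5000.
Social marginal cost = private MC + MEC = 33 + Q.
Set SMC = demand: 33 + Q = 117 - 3Q → Q* = 21.0000.
The welfare-loss triangle has base |Q_m − Q*| and height MEC(Q_m) (the vertical gap between SMC and demand is zero at Q* and MEC at Q_m).
DWL = ½ × 2.5000 × 10.0000 = 12.5000.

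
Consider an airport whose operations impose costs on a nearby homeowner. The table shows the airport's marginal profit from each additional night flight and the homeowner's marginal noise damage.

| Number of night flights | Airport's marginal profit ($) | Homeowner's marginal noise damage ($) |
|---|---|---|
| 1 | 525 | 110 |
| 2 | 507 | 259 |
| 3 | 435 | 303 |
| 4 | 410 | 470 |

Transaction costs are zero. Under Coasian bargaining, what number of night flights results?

Bargaining reaches the level where marginal profit last exceeds marginal noise damage.
That holds through level 3 (435 ≥ 303) but not at 4 (410 < 470).

3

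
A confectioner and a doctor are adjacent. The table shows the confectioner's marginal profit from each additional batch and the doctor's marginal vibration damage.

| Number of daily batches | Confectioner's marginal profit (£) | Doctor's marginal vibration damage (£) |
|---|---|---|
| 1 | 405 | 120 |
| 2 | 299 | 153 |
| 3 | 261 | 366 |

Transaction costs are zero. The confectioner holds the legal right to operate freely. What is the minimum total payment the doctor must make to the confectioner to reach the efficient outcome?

£261

Left alone the confectioner would choose level 3 (marginal profit stays positive).
Efficient level: k* = 2 (marginal profit ≥ marginal vibration damage through 2).
The doctor must at least cover the confectioner's forgone profit from cutting 3→2: 261 = 261.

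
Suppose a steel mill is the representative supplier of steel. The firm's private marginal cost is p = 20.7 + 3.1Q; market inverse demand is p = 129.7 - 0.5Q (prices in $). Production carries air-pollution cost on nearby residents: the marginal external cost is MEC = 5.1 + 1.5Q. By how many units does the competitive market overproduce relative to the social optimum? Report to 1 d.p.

Market equilibrium (private): 20.7 + 3.1Q = 129.7 - 0.5Q → Q_m = 30.2778.
Social marginal cost = private MC + MEC = 25.8 + 4.6Q.
Set SMC = demand: 25.8 + 4.6Q = 129.7 - 0.5Q → Q* = 20.3725.
Gap = |30.2778 − 20.3725| = 9.9053.

9.9 units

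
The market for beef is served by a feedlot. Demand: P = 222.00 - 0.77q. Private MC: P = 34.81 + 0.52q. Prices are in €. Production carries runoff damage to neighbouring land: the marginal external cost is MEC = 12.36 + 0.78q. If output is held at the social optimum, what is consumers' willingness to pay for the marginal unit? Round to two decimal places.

P = €156.97

Social marginal cost = private MC + MEC = 47.17 + 1.30q.
Set SMC = demand: 47.17 + 1.30q = 222.00 - 0.77q → q* = 84.4589.
Consumer price on the demand curve at q*: 222.00 − 0.77×84.4589 = 156.9666.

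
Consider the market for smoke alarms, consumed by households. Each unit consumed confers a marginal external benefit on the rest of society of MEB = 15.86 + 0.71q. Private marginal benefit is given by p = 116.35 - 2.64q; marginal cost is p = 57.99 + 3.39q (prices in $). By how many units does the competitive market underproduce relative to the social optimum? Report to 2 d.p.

4.27 units

Market equilibrium (private): 57.99 + 3.39q = 116.35 - 2.64q → q_m = 9.6783.
Social marginal benefit = demand + MEB = 132.21 - 1.93q.
Set SMB = MC: 132.21 - 1.93q = 57.99 + 3.39q → q* = 13.9511.
Gap = |9.6783 − 13.9511| = 4.2728.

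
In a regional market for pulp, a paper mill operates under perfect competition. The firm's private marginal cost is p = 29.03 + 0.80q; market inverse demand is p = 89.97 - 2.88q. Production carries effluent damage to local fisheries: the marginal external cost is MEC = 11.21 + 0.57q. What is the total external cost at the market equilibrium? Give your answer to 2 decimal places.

263.79

Market equilibrium (private): 29.03 + 0.80q = 89.97 - 2.88q → q_m = 16.5598.
Total external cost = ∫₀^{q_m} (11.21 + 0.57q) dq = 11.21×16.5598 + ½×0.57×16.5598² = 263.7900.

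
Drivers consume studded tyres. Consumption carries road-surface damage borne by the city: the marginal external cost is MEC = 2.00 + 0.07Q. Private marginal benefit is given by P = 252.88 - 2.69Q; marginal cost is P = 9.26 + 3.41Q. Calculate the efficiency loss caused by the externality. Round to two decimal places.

DWL = 1.86

Market equilibrium (private): 9.26 + 3.41Q = 252.88 - 2.69Q → Q_m = 39.9377.
Social marginal benefit = demand − MEC = 250.88 - 2.76Q.
Set SMB = MC: 250.88 - 2.76Q = 9.26 + 3.41Q → Q* = 39.1605.
The welfare-loss triangle has base |Q_m − Q*| and height MEC(Q_m) (the vertical gap between SMB and MC is zero at Q* and MEC at Q_m).
DWL = ½ × 0.7772 × 4.7956 = 1.8636.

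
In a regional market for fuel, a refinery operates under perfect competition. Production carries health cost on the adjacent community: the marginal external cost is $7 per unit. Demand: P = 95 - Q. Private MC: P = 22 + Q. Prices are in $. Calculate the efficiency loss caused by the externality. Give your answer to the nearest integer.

Market equilibrium (private): 22 + Q = 95 - Q → Q_m = 36.5000.
Social marginal cost = private MC + MEC = 29 + Q.
Set SMC = demand: 29 + Q = 95 - Q → Q* = 33.0000.
Between Q* and Q_m the wedge SMC − demand runs linearly from 0 to MEC(Q_m), so the loss is a triangle.
DWL = ½ × 3.5000 × 7.0000 = 12.2500.

DWL = $12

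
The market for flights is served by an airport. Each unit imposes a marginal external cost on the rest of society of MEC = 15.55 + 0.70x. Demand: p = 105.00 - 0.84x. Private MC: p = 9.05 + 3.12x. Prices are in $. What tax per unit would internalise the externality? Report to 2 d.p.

tax = $27.63 per unit

Social marginal cost = private MC + MEC = 24.60 + 3.82x.
Set SMC = demand: 24.60 + 3.82x = 105.00 - 0.84x → x* = 17.2532.
The Pigouvian tax equals MEC at x*: 15.55 + 0.70×17.2532 = 27.6272.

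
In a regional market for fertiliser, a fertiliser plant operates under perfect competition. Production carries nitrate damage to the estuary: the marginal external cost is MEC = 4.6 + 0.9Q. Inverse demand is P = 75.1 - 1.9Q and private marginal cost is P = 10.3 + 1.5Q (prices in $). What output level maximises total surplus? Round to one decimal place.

Social marginal cost = private MC + MEC = 14.9 + 2.4Q.
Set SMC = demand: 14.9 + 2.4Q = 75.1 - 1.9Q → Q* = 14.0000.

Q* = 14.0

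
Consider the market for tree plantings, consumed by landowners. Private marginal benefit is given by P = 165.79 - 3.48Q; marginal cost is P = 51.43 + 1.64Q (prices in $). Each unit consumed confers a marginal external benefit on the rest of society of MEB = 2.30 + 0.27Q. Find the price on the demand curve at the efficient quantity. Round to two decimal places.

P = $82.08

Social marginal benefit = demand + MEB = 168.09 - 3.21Q.
Set SMB = MC: 168.09 - 3.21Q = 51.43 + 1.64Q → Q* = 24.0536.
Consumer price on the demand curve at Q*: 165.79 − 3.48×24.0536 = 82.0835.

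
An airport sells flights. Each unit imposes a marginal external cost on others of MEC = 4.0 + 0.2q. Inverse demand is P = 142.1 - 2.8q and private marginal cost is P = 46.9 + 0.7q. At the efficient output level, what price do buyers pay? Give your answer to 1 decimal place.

Social marginal cost = private MC + MEC = 50.9 + 0.9q.
Set SMC = demand: 50.9 + 0.9q = 142.1 - 2.8q → q* = 24.6486.
Consumer price on the demand curve at q*: 142.1 − 2.8×24.6486 = 73.0839.

P = 73.1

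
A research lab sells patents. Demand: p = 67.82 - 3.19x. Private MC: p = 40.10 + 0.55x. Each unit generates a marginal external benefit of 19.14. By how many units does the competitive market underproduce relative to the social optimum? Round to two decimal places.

Market equilibrium (private): 40.10 + 0.55x = 67.82 - 3.19x → x_m = 7.4118.
Social marginal cost = private MC − MEB = 20.96 + 0.55x.
Set SMC = demand: 20.96 + 0.55x = 67.82 - 3.19x → x* = 12.5294.
Gap = |7.4118 − 12.5294| = 5.1176.

5.12 units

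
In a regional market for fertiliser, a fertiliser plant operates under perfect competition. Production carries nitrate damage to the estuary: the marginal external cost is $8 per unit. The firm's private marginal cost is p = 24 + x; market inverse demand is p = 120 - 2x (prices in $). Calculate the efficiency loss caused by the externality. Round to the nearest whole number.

Market equilibrium (private): 24 + x = 120 - 2x → x_m = 32.0000.
Social marginal cost = private MC + MEC = 32 + x.
Set SMC = demand: 32 + x = 120 - 2x → x* = 29.3333.
Height of the DWL triangle at x_m is SMC(x_m) − demand(x_m) = MEC(x_m) = 8.0000.
DWL = ½ × 2.6667 × 8.0000 = 10.6668.

DWL = $11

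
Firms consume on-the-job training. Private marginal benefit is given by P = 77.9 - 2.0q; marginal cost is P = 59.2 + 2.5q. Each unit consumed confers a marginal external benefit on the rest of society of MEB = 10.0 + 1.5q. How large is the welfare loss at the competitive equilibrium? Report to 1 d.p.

DWL = 43.9

Market equilibrium (private): 59.2 + 2.5q = 77.9 - 2.0q → q_m = 4.1556.
Social marginal benefit = demand + MEB = 87.9 - 0.5q.
Set SMB = MC: 87.9 - 0.5q = 59.2 + 2.5q → q* = 9.5667.
The loss is the area between SMB and MC from q* to q_m; with linear curves that's a triangle of height MEB(q_m).
DWL = ½ × 5.4111 × 16.2333 = 43.9200.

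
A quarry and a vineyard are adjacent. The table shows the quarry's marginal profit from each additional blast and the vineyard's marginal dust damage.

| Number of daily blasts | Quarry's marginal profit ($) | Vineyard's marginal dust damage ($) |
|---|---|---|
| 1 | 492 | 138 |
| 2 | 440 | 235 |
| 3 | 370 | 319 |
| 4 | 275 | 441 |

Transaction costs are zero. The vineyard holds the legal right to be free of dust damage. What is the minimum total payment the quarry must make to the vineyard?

Efficient level: marginal profit ≥ marginal dust damage through level 3, so k* = 3.
With the vineyard holding the right, the quarry must at least compensate total damage at k*: 138 + 235 + 319 = 692.

$692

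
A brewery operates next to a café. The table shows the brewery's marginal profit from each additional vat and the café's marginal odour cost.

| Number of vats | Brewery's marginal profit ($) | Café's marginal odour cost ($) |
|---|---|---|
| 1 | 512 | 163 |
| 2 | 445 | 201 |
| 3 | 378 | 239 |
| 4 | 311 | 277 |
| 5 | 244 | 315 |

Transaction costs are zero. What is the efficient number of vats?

Bargaining reaches the level where marginal profit last exceeds marginal odour cost.
That holds through level 4 (311 ≥ 277) but not at 5 (244 < 315).

4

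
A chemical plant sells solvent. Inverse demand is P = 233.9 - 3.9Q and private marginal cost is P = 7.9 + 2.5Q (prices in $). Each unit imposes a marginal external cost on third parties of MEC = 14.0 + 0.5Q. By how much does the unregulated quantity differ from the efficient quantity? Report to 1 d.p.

4.6 units

Market equilibrium (private): 7.9 + 2.5Q = 233.9 - 3.9Q → Q_m = 35.3125.
Social marginal cost = private MC + MEC = 21.9 + 3.0Q.
Set SMC = demand: 21.9 + 3.0Q = 233.9 - 3.9Q → Q* = 30.7246.
Gap = |35.3125 − 30.7246| = 4.5879.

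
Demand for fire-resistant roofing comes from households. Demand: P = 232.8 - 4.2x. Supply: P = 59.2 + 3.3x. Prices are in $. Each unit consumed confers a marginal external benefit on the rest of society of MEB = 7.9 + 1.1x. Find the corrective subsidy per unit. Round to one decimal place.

subsidy = $39.1 per unit

Social marginal benefit = demand + MEB = 240.7 - 3.1x.
Set SMB = MC: 240.7 - 3.1x = 59.2 + 3.3x → x* = 28.3594.
The Pigouvian subsidy equals MEB at x*: 7.9 + 1.1×28.3594 = 39.0953.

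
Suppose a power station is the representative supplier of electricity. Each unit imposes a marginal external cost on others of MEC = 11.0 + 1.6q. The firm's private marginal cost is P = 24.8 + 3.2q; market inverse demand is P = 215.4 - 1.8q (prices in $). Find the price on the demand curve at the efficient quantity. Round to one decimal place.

Social marginal cost = private MC + MEC = 35.8 + 4.8q.
Set SMC = demand: 35.8 + 4.8q = 215.4 - 1.8q → q* = 27.2121.
Consumer price on the demand curve at q*: 215.4 − 1.8×27.2121 = 166.4182.

P = $166.4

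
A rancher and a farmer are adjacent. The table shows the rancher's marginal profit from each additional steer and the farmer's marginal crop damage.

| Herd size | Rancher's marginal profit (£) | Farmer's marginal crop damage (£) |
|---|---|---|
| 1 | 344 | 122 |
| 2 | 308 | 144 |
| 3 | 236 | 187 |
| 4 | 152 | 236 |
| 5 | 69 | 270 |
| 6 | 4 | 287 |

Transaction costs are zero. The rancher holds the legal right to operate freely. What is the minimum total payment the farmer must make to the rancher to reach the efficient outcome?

Left alone the rancher would choose level 6 (marginal profit stays positive).
Efficient level: k* = 3 (marginal profit ≥ marginal crop damage through 3).
The farmer must at least cover the rancher's forgone profit from cutting 6→3: 152 + 69 + 4 = 225.

£225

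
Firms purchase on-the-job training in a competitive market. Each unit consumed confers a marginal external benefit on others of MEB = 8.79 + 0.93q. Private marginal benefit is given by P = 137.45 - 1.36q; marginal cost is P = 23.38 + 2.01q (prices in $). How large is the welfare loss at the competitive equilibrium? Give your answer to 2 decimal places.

Market equilibrium (private): 23.38 + 2.01q = 137.45 - 1.36q → q_m = 33.8487.
Social marginal benefit = demand + MEB = 146.24 - 0.43q.
Set SMB = MC: 146.24 - 0.43q = 23.38 + 2.01q → q* = 50.3525.
The welfare-loss triangle has base |q_m − q*| and height MEB(q_m) (the vertical gap between SMB and MC is zero at q* and MEB at q_m).
DWL = ½ × 16.5038 × 40.2693 = 332.2982.

DWL = $332.30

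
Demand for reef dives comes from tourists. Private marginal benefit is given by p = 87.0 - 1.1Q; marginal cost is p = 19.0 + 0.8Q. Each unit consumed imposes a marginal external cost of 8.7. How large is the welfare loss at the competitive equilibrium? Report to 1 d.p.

DWL = 19.9

Market equilibrium (private): 19.0 + 0.8Q = 87.0 - 1.1Q → Q_m = 35.7895.
Social marginal benefit = demand − MEC = 78.3 - 1.1Q.
Set SMB = MC: 78.3 - 1.1Q = 19.0 + 0.8Q → Q* = 31.2105.
The loss is the area between SMB and MC from Q* to Q_m; with linear curves that's a triangle of height MEC(Q_m).
DWL = ½ × 4.5790 × 8.7000 = 19.9187.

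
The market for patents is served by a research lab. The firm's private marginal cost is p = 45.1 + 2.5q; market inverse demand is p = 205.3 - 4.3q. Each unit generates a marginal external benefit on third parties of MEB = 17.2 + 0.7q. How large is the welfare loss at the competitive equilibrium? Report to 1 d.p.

DWL = 93.0

Market equilibrium (private): 45.1 + 2.5q = 205.3 - 4.3q → q_m = 23.5588.
Social marginal cost = private MC − MEB = 27.9 + 1.8q.
Set SMC = demand: 27.9 + 1.8q = 205.3 - 4.3q → q* = 29.0820.
Height of the DWL triangle at q_m is demand(q_m) − SMC(q_m) = MEB(q_m) = 33.6912.
DWL = ½ × 5.5232 × 33.6912 = 93.0416.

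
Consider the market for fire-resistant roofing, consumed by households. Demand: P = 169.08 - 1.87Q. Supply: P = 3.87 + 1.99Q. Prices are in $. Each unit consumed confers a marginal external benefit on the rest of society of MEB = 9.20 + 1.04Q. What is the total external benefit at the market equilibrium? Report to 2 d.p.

Market equilibrium (private): 3.87 + 1.99Q = 169.08 - 1.87Q → Q_m = 42.8005.
Total external benefit = ∫₀^{Q_m} (9.20 + 1.04Q) dQ = 9.20×42.8005 + ½×1.04×42.8005² = 1346.3437.

$1346.34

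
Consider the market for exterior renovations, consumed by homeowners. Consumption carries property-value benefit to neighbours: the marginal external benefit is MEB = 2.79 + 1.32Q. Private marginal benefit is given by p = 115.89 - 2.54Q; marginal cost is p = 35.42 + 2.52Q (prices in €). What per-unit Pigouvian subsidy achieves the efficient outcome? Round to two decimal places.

Social marginal benefit = demand + MEB = 118.68 - 1.22Q.
Set SMB = MC: 118.68 - 1.22Q = 35.42 + 2.52Q → Q* = 22.2620.
The Pigouvian subsidy equals MEB at Q*: 2.79 + 1.32×22.2620 = 32.1758.

subsidy = €32.18 per unit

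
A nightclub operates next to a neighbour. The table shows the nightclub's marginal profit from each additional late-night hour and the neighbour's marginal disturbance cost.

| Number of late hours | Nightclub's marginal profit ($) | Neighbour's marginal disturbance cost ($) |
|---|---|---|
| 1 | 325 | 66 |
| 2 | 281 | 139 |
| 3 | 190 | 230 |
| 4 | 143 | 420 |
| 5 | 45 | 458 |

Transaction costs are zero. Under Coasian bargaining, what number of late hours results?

Bargaining reaches the level where marginal profit last exceeds marginal disturbance cost.
That holds through level 2 (281 ≥ 139) but not at 3 (190 < 230).

2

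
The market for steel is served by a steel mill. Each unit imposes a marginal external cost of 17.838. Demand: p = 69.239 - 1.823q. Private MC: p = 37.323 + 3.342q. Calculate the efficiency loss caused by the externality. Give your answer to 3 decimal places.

DWL = 30.803

Market equilibrium (private): 37.323 + 3.342q = 69.239 - 1.823q → q_m = 6.1793.
Social marginal cost = private MC + MEC = 55.161 + 3.342q.
Set SMC = demand: 55.161 + 3.342q = 69.239 - 1.823q → q* = 2.7257.
Height of the DWL triangle at q_m is SMC(q_m) − demand(q_m) = MEC(q_m) = 17.8380.
DWL = ½ × 3.4536 × 17.8380 = 30.8027.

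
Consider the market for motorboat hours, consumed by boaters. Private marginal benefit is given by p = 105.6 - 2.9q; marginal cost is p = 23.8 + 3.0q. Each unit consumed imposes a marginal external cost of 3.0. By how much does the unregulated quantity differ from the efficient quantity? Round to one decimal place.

Market equilibrium (private): 23.8 + 3.0q = 105.6 - 2.9q → q_m = 13.8644.
Social marginal benefit = demand − MEC = 102.6 - 2.9q.
Set SMB = MC: 102.6 - 2.9q = 23.8 + 3.0q → q* = 13.3559.
Gap = |13.8644 − 13.3559| = 0.5085.

0.5 units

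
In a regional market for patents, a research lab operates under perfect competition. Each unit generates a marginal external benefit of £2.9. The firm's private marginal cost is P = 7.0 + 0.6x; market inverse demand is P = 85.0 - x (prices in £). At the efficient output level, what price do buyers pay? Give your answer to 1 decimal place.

P = £34.4

Social marginal cost = private MC − MEB = 4.1 + 0.6x.
Set SMC = demand: 4.1 + 0.6x = 85.0 - x → x* = 50.5625.
Consumer price on the demand curve at x*: 85.0 − 1.0×50.5625 = 34.4375.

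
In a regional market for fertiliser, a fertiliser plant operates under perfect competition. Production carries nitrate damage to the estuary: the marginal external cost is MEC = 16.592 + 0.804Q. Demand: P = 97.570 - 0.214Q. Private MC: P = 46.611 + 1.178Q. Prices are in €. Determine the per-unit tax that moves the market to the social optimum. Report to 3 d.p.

tax = €29.174 per unit

Social marginal cost = private MC + MEC = 63.203 + 1.982Q.
Set SMC = demand: 63.203 + 1.982Q = 97.570 - 0.214Q → Q* = 15.6498.
The Pigouvian tax equals MEC at Q*: 16.592 + 0.804×15.6498 = 29.1744.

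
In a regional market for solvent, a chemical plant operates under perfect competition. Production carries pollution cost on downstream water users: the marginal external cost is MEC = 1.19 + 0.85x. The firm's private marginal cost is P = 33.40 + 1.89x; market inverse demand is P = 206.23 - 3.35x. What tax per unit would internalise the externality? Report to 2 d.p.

Social marginal cost = private MC + MEC = 34.59 + 2.74x.
Set SMC = demand: 34.59 + 2.74x = 206.23 - 3.35x → x* = 28.1839.
The Pigouvian tax equals MEC at x*: 1.19 + 0.85×28.1839 = 25.1463.

tax = 25.15 per unit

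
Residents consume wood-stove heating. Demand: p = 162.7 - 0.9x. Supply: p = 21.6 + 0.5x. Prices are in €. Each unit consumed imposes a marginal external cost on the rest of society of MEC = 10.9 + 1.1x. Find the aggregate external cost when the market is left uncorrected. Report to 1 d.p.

Market equilibrium (private): 21.6 + 0.5x = 162.7 - 0.9x → x_m = 100.7857.
Total external cost = ∫₀^{x_m} (10.9 + 1.1x) dx = 10.9×100.7857 + ½×1.1×100.7857² = 6685.3307.

€6685.3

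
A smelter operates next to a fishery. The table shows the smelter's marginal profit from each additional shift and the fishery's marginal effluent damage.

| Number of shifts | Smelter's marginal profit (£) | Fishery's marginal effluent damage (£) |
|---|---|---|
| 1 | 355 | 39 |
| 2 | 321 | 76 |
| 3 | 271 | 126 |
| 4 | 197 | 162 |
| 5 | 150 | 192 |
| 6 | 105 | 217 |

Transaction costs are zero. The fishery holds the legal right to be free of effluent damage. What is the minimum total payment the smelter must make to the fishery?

Efficient level: marginal profit ≥ marginal effluent damage through level 4, so k* = 4.
With the fishery holding the right, the smelter must at least compensate total damage at k*: 39 + 76 + 126 + 162 = 403.

£403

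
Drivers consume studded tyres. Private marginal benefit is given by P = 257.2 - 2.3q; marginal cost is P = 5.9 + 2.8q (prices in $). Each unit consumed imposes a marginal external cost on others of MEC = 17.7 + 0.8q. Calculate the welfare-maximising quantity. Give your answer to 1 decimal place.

Social marginal benefit = demand − MEC = 239.5 - 3.1q.
Set SMB = MC: 239.5 - 3.1q = 5.9 + 2.8q → q* = 39.5932.

q* = 39.6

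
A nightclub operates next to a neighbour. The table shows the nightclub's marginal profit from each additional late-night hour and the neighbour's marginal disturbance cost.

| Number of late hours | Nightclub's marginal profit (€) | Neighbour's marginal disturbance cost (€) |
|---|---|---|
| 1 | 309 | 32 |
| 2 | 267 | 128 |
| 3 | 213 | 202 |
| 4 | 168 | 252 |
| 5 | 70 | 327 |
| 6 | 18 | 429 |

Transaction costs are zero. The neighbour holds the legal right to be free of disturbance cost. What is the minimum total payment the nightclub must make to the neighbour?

Efficient level: marginal profit ≥ marginal disturbance cost through level 3, so k* = 3.
With the neighbour holding the right, the nightclub must at least compensate total damage at k*: 32 + 128 + 202 = 362.

€362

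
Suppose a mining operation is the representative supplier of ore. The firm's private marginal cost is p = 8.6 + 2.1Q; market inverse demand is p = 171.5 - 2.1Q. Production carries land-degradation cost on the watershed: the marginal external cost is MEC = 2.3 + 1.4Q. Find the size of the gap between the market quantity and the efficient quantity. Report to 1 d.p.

Market equilibrium (private): 8.6 + 2.1Q = 171.5 - 2.1Q → Q_m = 38.7857.
Social marginal cost = private MC + MEC = 10.9 + 3.5Q.
Set SMC = demand: 10.9 + 3.5Q = 171.5 - 2.1Q → Q* = 28.6786.
Gap = |38.7857 − 28.6786| = 10.1071.

10.1 units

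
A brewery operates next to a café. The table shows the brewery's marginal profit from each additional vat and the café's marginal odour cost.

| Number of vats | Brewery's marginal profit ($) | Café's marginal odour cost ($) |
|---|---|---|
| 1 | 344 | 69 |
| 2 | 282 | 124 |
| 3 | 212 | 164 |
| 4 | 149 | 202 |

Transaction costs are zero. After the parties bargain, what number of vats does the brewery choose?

3

Bargaining reaches the level where marginal profit last exceeds marginal odour cost.
That holds through level 3 (212 ≥ 164) but not at 4 (149 < 202).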